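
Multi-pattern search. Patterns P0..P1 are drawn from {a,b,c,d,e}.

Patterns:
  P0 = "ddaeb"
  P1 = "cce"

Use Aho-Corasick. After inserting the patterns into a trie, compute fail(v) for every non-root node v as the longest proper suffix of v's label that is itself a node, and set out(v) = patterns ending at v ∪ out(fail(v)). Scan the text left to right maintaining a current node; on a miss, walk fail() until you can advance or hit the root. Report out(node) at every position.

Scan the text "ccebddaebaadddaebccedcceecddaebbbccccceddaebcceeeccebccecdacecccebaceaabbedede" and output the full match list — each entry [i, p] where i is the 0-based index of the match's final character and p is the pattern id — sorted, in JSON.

Construct AC machine:
Trie nodes:
  0='ε' goto c→6 d→1
  1='d' goto d→2
  2='dd' goto a→3
  3='dda' goto e→4
  4='ddae' goto b→5
  5='ddaeb' goto ·  ←P0
  6='c' goto c→7
  7='cc' goto e→8
  8='cce' goto ·  ←P1

Failure links (BFS by depth):
  n1('d'): parent n0 fail=0; on 'd' 0 → fail=0;  out ∅∪∅=∅
  n6('c'): parent n0 fail=0; on 'c' 0 → fail=0;  out ∅∪∅=∅
  n2('dd'): parent n1 fail=0; on 'd' 0 → fail=1;  out ∅∪∅=∅
  n7('cc'): parent n6 fail=0; on 'c' 0 → fail=6;  out ∅∪∅=∅
  n3('dda'): parent n2 fail=1; on 'a' 1→0 → fail=0;  out ∅∪∅=∅
  n8('cce'): parent n7 fail=6; on 'e' 6→0 → fail=0;  out {1}∪∅={1}
  n4('ddae'): parent n3 fail=0; on 'e' 0 → fail=0;  out ∅∪∅=∅
  n5('ddaeb'): parent n4 fail=0; on 'b' 0 → fail=0;  out {0}∪∅={0}

Run:
pos 0 'c': at 6
pos 1 'c': at 7
pos 2 'e': at 8  → match P1@[0:2]
pos 3 'b': at 0 (via fail)
pos 4 'd': at 1
pos 5 'd': at 2
pos 6 'a': at 3
pos 7 'e': at 4
pos 8 'b': at 5  → match P0@[4:8]
pos 9 'a': at 0 (via fail)
pos 10 'a': at 0
pos 11 'd': at 1
pos 12 'd': at 2
pos 13 'd': at 2 (via fail)
pos 14 'a': at 3
pos 15 'e': at 4
pos 16 'b': at 5  → match P0@[12:16]
pos 17 'c': at 6 (via fail)
pos 18 'c': at 7
pos 19 'e': at 8  → match P1@[17:19]
pos 20 'd': at 1 (via fail)
pos 21 'c': at 6 (via fail)
pos 22 'c': at 7
pos 23 'e': at 8  → match P1@[21:23]
pos 24 'e': at 0 (via fail)
pos 25 'c': at 6
pos 26 'd': at 1 (via fail)
pos 27 'd': at 2
pos 28 'a': at 3
pos 29 'e': at 4
pos 30 'b': at 5  → match P0@[26:30]
pos 31 'b': at 0 (via fail)
pos 32 'b': at 0
pos 33 'c': at 6
pos 34 'c': at 7
pos 35 'c': at 7 (via fail)
pos 36 'c': at 7 (via fail)
pos 37 'c': at 7 (via fail)
pos 38 'e': at 8  → match P1@[36:38]
pos 39 'd': at 1 (via fail)
pos 40 'd': at 2
pos 41 'a': at 3
pos 42 'e': at 4
pos 43 'b': at 5  → match P0@[39:43]
pos 44 'c': at 6 (via fail)
pos 45 'c': at 7
pos 46 'e': at 8  → match P1@[44:46]
pos 47 'e': at 0 (via fail)
pos 48 'e': at 0
pos 49 'c': at 6
pos 50 'c': at 7
pos 51 'e': at 8  → match P1@[49:51]
pos 52 'b': at 0 (via fail)
pos 53 'c': at 6
pos 54 'c': at 7
pos 55 'e': at 8  → match P1@[53:55]
pos 56 'c': at 6 (via fail)
pos 57 'd': at 1 (via fail)
pos 58 'a': at 0 (via fail)
pos 59 'c': at 6
pos 60 'e': at 0 (via fail)
pos 61 'c': at 6
pos 62 'c': at 7
pos 63 'c': at 7 (via fail)
pos 64 'e': at 8  → match P1@[62:64]
pos 65 'b': at 0 (via fail)
pos 66 'a': at 0
pos 67 'c': at 6
pos 68 'e': at 0 (via fail)
pos 69 'a': at 0
pos 70 'a': at 0
pos 71 'b': at 0
pos 72 'b': at 0
pos 73 'e': at 0
pos 74 'd': at 1
pos 75 'e': at 0 (via fail)
pos 76 'd': at 1
pos 77 'e': at 0 (via fail)

Result: [[2,1],[8,0],[16,0],[19,1],[23,1],[30,0],[38,1],[43,0],[46,1],[51,1],[55,1],[64,1]]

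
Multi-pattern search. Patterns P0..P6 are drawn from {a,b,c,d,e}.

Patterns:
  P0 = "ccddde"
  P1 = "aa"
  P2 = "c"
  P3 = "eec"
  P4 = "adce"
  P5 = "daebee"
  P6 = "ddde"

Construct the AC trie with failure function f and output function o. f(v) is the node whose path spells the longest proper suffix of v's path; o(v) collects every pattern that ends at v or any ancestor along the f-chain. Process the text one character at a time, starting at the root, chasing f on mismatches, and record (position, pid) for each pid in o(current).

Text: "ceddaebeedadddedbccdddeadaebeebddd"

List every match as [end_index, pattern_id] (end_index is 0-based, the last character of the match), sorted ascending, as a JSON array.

Build automaton:
Trie (insert patterns):
  0='ε' goto a→7 c→1 d→15 e→9
  1='c' goto c→2  ←P2
  2='cc' goto d→3
  3='ccd' goto d→4
  4='ccdd' goto d→5
  5='ccddd' goto e→6
  6='ccddde' goto ·  ←P0
  7='a' goto a→8 d→12
  8='aa' goto ·  ←P1
  9='e' goto e→10
  10='ee' goto c→11
  11='eec' goto ·  ←P3
  12='ad' goto c→13
  13='adc' goto e→14
  14='adce' goto ·  ←P4
  15='d' goto a→16 d→21
  16='da' goto e→17
  17='dae' goto b→18
  18='daeb' goto e→19
  19='daebe' goto e→20
  20='daebee' goto ·  ←P5
  21='dd' goto d→22
  22='ddd' goto e→23
  23='ddde' goto ·  ←P6

BFS fail/out derivation:
  fail(1) 'c': from fail(0)=0 chase 'c': 0 ⇒ 0;  out={2}∪out(0)={2}
  fail(7) 'a': from fail(0)=0 chase 'a': 0 ⇒ 0;  out=∅∪out(0)=∅
  fail(9) 'e': from fail(0)=0 chase 'e': 0 ⇒ 0;  out=∅∪out(0)=∅
  fail(15) 'd': from fail(0)=0 chase 'd': 0 ⇒ 0;  out=∅∪out(0)=∅
  fail(2) 'cc': from fail(1)=0 chase 'c': 0 ⇒ 1;  out=∅∪out(1)={2}
  fail(8) 'aa': from fail(7)=0 chase 'a': 0 ⇒ 7;  out={1}∪out(7)={1}
  fail(10) 'ee': from fail(9)=0 chase 'e': 0 ⇒ 9;  out=∅∪out(9)=∅
  fail(12) 'ad': from fail(7)=0 chase 'd': 0 ⇒ 15;  out=∅∪out(15)=∅
  fail(16) 'da': from fail(15)=0 chase 'a': 0 ⇒ 7;  out=∅∪out(7)=∅
  fail(21) 'dd': from fail(15)=0 chase 'd': 0 ⇒ 15;  out=∅∪out(15)=∅
  fail(3) 'ccd': from fail(2)=1 chase 'd': 1→0 ⇒ 15;  out=∅∪out(15)=∅
  fail(11) 'eec': from fail(10)=9 chase 'c': 9→0 ⇒ 1;  out={3}∪out(1)={2,3}
  fail(13) 'adc': from fail(12)=15 chase 'c': 15→0 ⇒ 1;  out=∅∪out(1)={2}
  fail(17) 'dae': from fail(16)=7 chase 'e': 7→0 ⇒ 9;  out=∅∪out(9)=∅
  fail(22) 'ddd': from fail(21)=15 chase 'd': 15 ⇒ 21;  out=∅∪out(21)=∅
  fail(4) 'ccdd': from fail(3)=15 chase 'd': 15 ⇒ 21;  out=∅∪out(21)=∅
  fail(14) 'adce': from fail(13)=1 chase 'e': 1→0 ⇒ 9;  out={4}∪out(9)={4}
  fail(18) 'daeb': from fail(17)=9 chase 'b': 9→0 ⇒ 0;  out=∅∪out(0)=∅
  fail(23) 'ddde': from fail(22)=21 chase 'e': 21→15→0 ⇒ 9;  out={6}∪out(9)={6}
  fail(5) 'ccddd': from fail(4)=21 chase 'd': 21 ⇒ 22;  out=∅∪out(22)=∅
  fail(19) 'daebe': from fail(18)=0 chase 'e': 0 ⇒ 9;  out=∅∪out(9)=∅
  fail(6) 'ccddde': from fail(5)=22 chase 'e': 22 ⇒ 23;  out={0}∪out(23)={0,6}
  fail(20) 'daebee': from fail(19)=9 chase 'e': 9 ⇒ 10;  out={5}∪out(10)={5}

Scan:
pos 0 'c': at 1  ** P2@[0:0]
pos 1 'e': at 9 (via fail)
pos 2 'd': at 15 (via fail)
pos 3 'd': at 21
pos 4 'a': at 16 (via fail)
pos 5 'e': at 17
pos 6 'b': at 18
pos 7 'e': at 19
pos 8 'e': at 20  ** P5@[3:8]
pos 9 'd': at 15 (via fail)
pos 10 'a': at 16
pos 11 'd': at 12 (via fail)
pos 12 'd': at 21 (via fail)
pos 13 'd': at 22
pos 14 'e': at 23  ** P6@[11:14]
pos 15 'd': at 15 (via fail)
pos 16 'b': at 0 (via fail)
pos 17 'c': at 1  ** P2@[17:17]
pos 18 'c': at 2  ** P2@[18:18]
pos 19 'd': at 3
pos 20 'd': at 4
pos 21 'd': at 5
pos 22 'e': at 6  ** P0@[17:22],P6@[19:22]
pos 23 'a': at 7 (via fail)
pos 24 'd': at 12
pos 25 'a': at 16 (via fail)
pos 26 'e': at 17
pos 27 'b': at 18
pos 28 'e': at 19
pos 29 'e': at 20  ** P5@[24:29]
pos 30 'b': at 0 (via fail)
pos 31 'd': at 15
pos 32 'd': at 21
pos 33 'd': at 22

Result: [[0,2],[8,5],[14,6],[17,2],[18,2],[22,0],[22,6],[29,5]]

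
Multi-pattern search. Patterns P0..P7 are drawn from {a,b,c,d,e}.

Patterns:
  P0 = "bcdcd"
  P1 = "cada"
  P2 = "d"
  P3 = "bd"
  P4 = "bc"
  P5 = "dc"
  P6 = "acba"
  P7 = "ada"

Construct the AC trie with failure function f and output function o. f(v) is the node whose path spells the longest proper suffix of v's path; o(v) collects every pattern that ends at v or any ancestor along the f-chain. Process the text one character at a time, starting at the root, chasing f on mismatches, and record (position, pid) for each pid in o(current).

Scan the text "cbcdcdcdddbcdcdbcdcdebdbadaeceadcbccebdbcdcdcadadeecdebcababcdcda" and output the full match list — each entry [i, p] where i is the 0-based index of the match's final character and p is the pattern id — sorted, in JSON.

Build automaton:
Trie (insert patterns):
  0='ε' goto a→13 b→1 c→6 d→10
  1='b' goto c→2 d→11
  2='bc' goto d→3  [P4 ends]
  3='bcd' goto c→4
  4='bcdc' goto d→5
  5='bcdcd' goto ·  [P0 ends]
  6='c' goto a→7
  7='ca' goto d→8
  8='cad' goto a→9
  9='cada' goto ·  [P1 ends]
  10='d' goto c→12  [P2 ends]
  11='bd' goto ·  [P3 ends]
  12='dc' goto ·  [P5 ends]
  13='a' goto c→14 d→17
  14='ac' goto b→15
  15='acb' goto a→16
  16='acba' goto ·  [P6 ends]
  17='ad' goto a→18
  18='ada' goto ·  [P7 ends]

BFS fail/out derivation:
  fail(1) 'b': from fail(0)=0 chase 'b': 0 ⇒ 0;  out=∅∪out(0)=∅
  fail(6) 'c': from fail(0)=0 chase 'c': 0 ⇒ 0;  out=∅∪out(0)=∅
  fail(10) 'd': from fail(0)=0 chase 'd': 0 ⇒ 0;  out={2}∪out(0)={2}
  fail(13) 'a': from fail(0)=0 chase 'a': 0 ⇒ 0;  out=∅∪out(0)=∅
  fail(2) 'bc': from fail(1)=0 chase 'c': 0 ⇒ 6;  out={4}∪out(6)={4}
  fail(7) 'ca': from fail(6)=0 chase 'a': 0 ⇒ 13;  out=∅∪out(13)=∅
  fail(11) 'bd': from fail(1)=0 chase 'd': 0 ⇒ 10;  out={3}∪out(10)={2,3}
  fail(12) 'dc': from fail(10)=0 chase 'c': 0 ⇒ 6;  out={5}∪out(6)={5}
  fail(14) 'ac': from fail(13)=0 chase 'c': 0 ⇒ 6;  out=∅∪out(6)=∅
  fail(17) 'ad': from fail(13)=0 chase 'd': 0 ⇒ 10;  out=∅∪out(10)={2}
  fail(3) 'bcd': from fail(2)=6 chase 'd': 6→0 ⇒ 10;  out=∅∪out(10)={2}
  fail(8) 'cad': from fail(7)=13 chase 'd': 13 ⇒ 17;  out=∅∪out(17)={2}
  fail(15) 'acb': from fail(14)=6 chase 'b': 6→0 ⇒ 1;  out=∅∪out(1)=∅
  fail(18) 'ada': from fail(17)=10 chase 'a': 10→0 ⇒ 13;  out={7}∪out(13)={7}
  fail(4) 'bcdc': from fail(3)=10 chase 'c': 10 ⇒ 12;  out=∅∪out(12)={5}
  fail(9) 'cada': from fail(8)=17 chase 'a': 17 ⇒ 18;  out={1}∪out(18)={1,7}
  fail(16) 'acba': from fail(15)=1 chase 'a': 1→0 ⇒ 13;  out={6}∪out(13)={6}
  fail(5) 'bcdcd': from fail(4)=12 chase 'd': 12→6→0 ⇒ 10;  out={0}∪out(10)={0,2}

Scan:
pos 0 'c': at 6
pos 1 'b': at 1 (fail-walked)
pos 2 'c': at 2  ** P4@[1:2]
pos 3 'd': at 3  ** P2@[3:3]
pos 4 'c': at 4  ** P5@[3:4]
pos 5 'd': at 5  ** P0@[1:5],P2@[5:5]
pos 6 'c': at 12 (fail-walked)  ** P5@[5:6]
pos 7 'd': at 10 (fail-walked)  ** P2@[7:7]
pos 8 'd': at 10 (fail-walked)  ** P2@[8:8]
pos 9 'd': at 10 (fail-walked)  ** P2@[9:9]
pos 10 'b': at 1 (fail-walked)
pos 11 'c': at 2  ** P4@[10:11]
pos 12 'd': at 3  ** P2@[12:12]
pos 13 'c': at 4  ** P5@[12:13]
pos 14 'd': at 5  ** P0@[10:14],P2@[14:14]
pos 15 'b': at 1 (fail-walked)
pos 16 'c': at 2  ** P4@[15:16]
pos 17 'd': at 3  ** P2@[17:17]
pos 18 'c': at 4  ** P5@[17:18]
pos 19 'd': at 5  ** P0@[15:19],P2@[19:19]
pos 20 'e': at 0 (fail-walked)
pos 21 'b': at 1
pos 22 'd': at 11  ** P2@[22:22],P3@[21:22]
pos 23 'b': at 1 (fail-walked)
pos 24 'a': at 13 (fail-walked)
pos 25 'd': at 17  ** P2@[25:25]
pos 26 'a': at 18  ** P7@[24:26]
pos 27 'e': at 0 (fail-walked)
pos 28 'c': at 6
pos 29 'e': at 0 (fail-walked)
pos 30 'a': at 13
pos 31 'd': at 17  ** P2@[31:31]
pos 32 'c': at 12 (fail-walked)  ** P5@[31:32]
pos 33 'b': at 1 (fail-walked)
pos 34 'c': at 2  ** P4@[33:34]
pos 35 'c': at 6 (fail-walked)
pos 36 'e': at 0 (fail-walked)
pos 37 'b': at 1
pos 38 'd': at 11  ** P2@[38:38],P3@[37:38]
pos 39 'b': at 1 (fail-walked)
pos 40 'c': at 2  ** P4@[39:40]
pos 41 'd': at 3  ** P2@[41:41]
pos 42 'c': at 4  ** P5@[41:42]
pos 43 'd': at 5  ** P0@[39:43],P2@[43:43]
pos 44 'c': at 12 (fail-walked)  ** P5@[43:44]
pos 45 'a': at 7 (fail-walked)
pos 46 'd': at 8  ** P2@[46:46]
pos 47 'a': at 9  ** P1@[44:47],P7@[45:47]
pos 48 'd': at 17 (fail-walked)  ** P2@[48:48]
pos 49 'e': at 0 (fail-walked)
pos 50 'e': at 0
pos 51 'c': at 6
pos 52 'd': at 10 (fail-walked)  ** P2@[52:52]
pos 53 'e': at 0 (fail-walked)
pos 54 'b': at 1
pos 55 'c': at 2  ** P4@[54:55]
pos 56 'a': at 7 (fail-walked)
pos 57 'b': at 1 (fail-walked)
pos 58 'a': at 13 (fail-walked)
pos 59 'b': at 1 (fail-walked)
pos 60 'c': at 2  ** P4@[59:60]
pos 61 'd': at 3  ** P2@[61:61]
pos 62 'c': at 4  ** P5@[61:62]
pos 63 'd': at 5  ** P0@[59:63],P2@[63:63]
pos 64 'a': at 13 (fail-walked)

All matches (sorted): [[2,4],[3,2],[4,5],[5,0],[5,2],[6,5],[7,2],[8,2],[9,2],[11,4],[12,2],[13,5],[14,0],[14,2],[16,4],[17,2],[18,5],[19,0],[19,2],[22,2],[22,3],[25,2],[26,7],[31,2],[32,5],[34,4],[38,2],[38,3],[40,4],[41,2],[42,5],[43,0],[43,2],[44,5],[46,2],[47,1],[47,7],[48,2],[52,2],[55,4],[60,4],[61,2],[62,5],[63,0],[63,2]]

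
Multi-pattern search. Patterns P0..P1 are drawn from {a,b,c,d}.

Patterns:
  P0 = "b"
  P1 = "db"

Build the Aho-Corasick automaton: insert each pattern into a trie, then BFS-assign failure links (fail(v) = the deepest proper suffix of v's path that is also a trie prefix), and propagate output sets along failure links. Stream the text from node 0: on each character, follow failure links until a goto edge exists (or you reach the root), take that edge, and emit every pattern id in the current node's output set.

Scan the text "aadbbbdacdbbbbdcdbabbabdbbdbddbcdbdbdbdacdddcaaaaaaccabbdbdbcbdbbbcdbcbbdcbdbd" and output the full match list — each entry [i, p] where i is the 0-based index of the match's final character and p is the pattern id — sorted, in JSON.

Build automaton:
Trie (insert patterns):
  0='ε' goto b→1 d→2
  1='b' goto ·  [P0 ends]
  2='d' goto b→3
  3='db' goto ·  [P1 ends]

Failure links (BFS by depth):
  fail(1) 'b': from fail(0)=0 chase 'b': 0 ⇒ 0;  out={0}∪out(0)={0}
  fail(2) 'd': from fail(0)=0 chase 'd': 0 ⇒ 0;  out=∅∪out(0)=∅
  fail(3) 'db': from fail(2)=0 chase 'b': 0 ⇒ 1;  out={1}∪out(1)={0,1}

Text stream:
i=0 'a': node 0→0
i=1 'a': node 0→0
i=2 'd': node 0→2
i=3 'b': node 2→3  emit P0@[3:3],P1@[2:3]
i=4 'b': node 3→1 (via fail)  emit P0@[4:4]
i=5 'b': node 1→1 (via fail)  emit P0@[5:5]
i=6 'd': node 1→2 (via fail)
i=7 'a': node 2→0 (via fail)
i=8 'c': node 0→0
i=9 'd': node 0→2
i=10 'b': node 2→3  emit P0@[10:10],P1@[9:10]
i=11 'b': node 3→1 (via fail)  emit P0@[11:11]
i=12 'b': node 1→1 (via fail)  emit P0@[12:12]
i=13 'b': node 1→1 (via fail)  emit P0@[13:13]
i=14 'd': node 1→2 (via fail)
i=15 'c': node 2→0 (via fail)
i=16 'd': node 0→2
i=17 'b': node 2→3  emit P0@[17:17],P1@[16:17]
i=18 'a': node 3→0 (via fail)
i=19 'b': node 0→1  emit P0@[19:19]
i=20 'b': node 1→1 (via fail)  emit P0@[20:20]
i=21 'a': node 1→0 (via fail)
i=22 'b': node 0→1  emit P0@[22:22]
i=23 'd': node 1→2 (via fail)
i=24 'b': node 2→3  emit P0@[24:24],P1@[23:24]
i=25 'b': node 3→1 (via fail)  emit P0@[25:25]
i=26 'd': node 1→2 (via fail)
i=27 'b': node 2→3  emit P0@[27:27],P1@[26:27]
i=28 'd': node 3→2 (via fail)
i=29 'd': node 2→2 (via fail)
i=30 'b': node 2→3  emit P0@[30:30],P1@[29:30]
i=31 'c': node 3→0 (via fail)
i=32 'd': node 0→2
i=33 'b': node 2→3  emit P0@[33:33],P1@[32:33]
i=34 'd': node 3→2 (via fail)
i=35 'b': node 2→3  emit P0@[35:35],P1@[34:35]
i=36 'd': node 3→2 (via fail)
i=37 'b': node 2→3  emit P0@[37:37],P1@[36:37]
i=38 'd': node 3→2 (via fail)
i=39 'a': node 2→0 (via fail)
i=40 'c': node 0→0
i=41 'd': node 0→2
i=42 'd': node 2→2 (via fail)
i=43 'd': node 2→2 (via fail)
i=44 'c': node 2→0 (via fail)
i=45 'a': node 0→0
i=46 'a': node 0→0
i=47 'a': node 0→0
i=48 'a': node 0→0
i=49 'a': node 0→0
i=50 'a': node 0→0
i=51 'c': node 0→0
i=52 'c': node 0→0
i=53 'a': node 0→0
i=54 'b': node 0→1  emit P0@[54:54]
i=55 'b': node 1→1 (via fail)  emit P0@[55:55]
i=56 'd': node 1→2 (via fail)
i=57 'b': node 2→3  emit P0@[57:57],P1@[56:57]
i=58 'd': node 3→2 (via fail)
i=59 'b': node 2→3  emit P0@[59:59],P1@[58:59]
i=60 'c': node 3→0 (via fail)
i=61 'b': node 0→1  emit P0@[61:61]
i=62 'd': node 1→2 (via fail)
i=63 'b': node 2→3  emit P0@[63:63],P1@[62:63]
i=64 'b': node 3→1 (via fail)  emit P0@[64:64]
i=65 'b': node 1→1 (via fail)  emit P0@[65:65]
i=66 'c': node 1→0 (via fail)
i=67 'd': node 0→2
i=68 'b': node 2→3  emit P0@[68:68],P1@[67:68]
i=69 'c': node 3→0 (via fail)
i=70 'b': node 0→1  emit P0@[70:70]
i=71 'b': node 1→1 (via fail)  emit P0@[71:71]
i=72 'd': node 1→2 (via fail)
i=73 'c': node 2→0 (via fail)
i=74 'b': node 0→1  emit P0@[74:74]
i=75 'd': node 1→2 (via fail)
i=76 'b': node 2→3  emit P0@[76:76],P1@[75:76]
i=77 'd': node 3→2 (via fail)

Result: [[3,0],[3,1],[4,0],[5,0],[10,0],[10,1],[11,0],[12,0],[13,0],[17,0],[17,1],[19,0],[20,0],[22,0],[24,0],[24,1],[25,0],[27,0],[27,1],[30,0],[30,1],[33,0],[33,1],[35,0],[35,1],[37,0],[37,1],[54,0],[55,0],[57,0],[57,1],[59,0],[59,1],[61,0],[63,0],[63,1],[64,0],[65,0],[68,0],[68,1],[70,0],[71,0],[74,0],[76,0],[76,1]]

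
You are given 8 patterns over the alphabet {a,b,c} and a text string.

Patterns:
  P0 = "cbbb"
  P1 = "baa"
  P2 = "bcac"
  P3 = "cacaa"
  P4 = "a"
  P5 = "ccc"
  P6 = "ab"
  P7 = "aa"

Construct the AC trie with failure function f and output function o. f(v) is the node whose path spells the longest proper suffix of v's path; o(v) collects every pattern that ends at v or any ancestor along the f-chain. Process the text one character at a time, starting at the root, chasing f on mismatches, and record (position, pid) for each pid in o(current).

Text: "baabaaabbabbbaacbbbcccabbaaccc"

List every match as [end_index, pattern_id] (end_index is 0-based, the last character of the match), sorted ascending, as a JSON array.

Construct AC machine:
Trie (insert patterns):
  n0 'ε': a→15 b→5 c→1
  n1 'c': a→11 b→2 c→16
  n2 'cb': b→3
  n3 'cbb': b→4
  n4 'cbbb': ·  [P0 ends]
  n5 'b': a→6 c→8
  n6 'ba': a→7
  n7 'baa': ·  [P1 ends]
  n8 'bc': a→9
  n9 'bca': c→10
  n10 'bcac': ·  [P2 ends]
  n11 'ca': c→12
  n12 'cac': a→13
  n13 'caca': a→14
  n14 'cacaa': ·  [P3 ends]
  n15 'a': a→19 b→18  [P4 ends]
  n16 'cc': c→17
  n17 'ccc': ·  [P5 ends]
  n18 'ab': ·  [P6 ends]
  n19 'aa': ·  [P7 ends]

BFS fail/out derivation:
  fail(1) 'c': from fail(0)=0 chase 'c': 0 ⇒ 0;  out=∅∪out(0)=∅
  fail(5) 'b': from fail(0)=0 chase 'b': 0 ⇒ 0;  out=∅∪out(0)=∅
  fail(15) 'a': from fail(0)=0 chase 'a': 0 ⇒ 0;  out={4}∪out(0)={4}
  fail(2) 'cb': from fail(1)=0 chase 'b': 0 ⇒ 5;  out=∅∪out(5)=∅
  fail(6) 'ba': from fail(5)=0 chase 'a': 0 ⇒ 15;  out=∅∪out(15)={4}
  fail(8) 'bc': from fail(5)=0 chase 'c': 0 ⇒ 1;  out=∅∪out(1)=∅
  fail(11) 'ca': from fail(1)=0 chase 'a': 0 ⇒ 15;  out=∅∪out(15)={4}
  fail(16) 'cc': from fail(1)=0 chase 'c': 0 ⇒ 1;  out=∅∪out(1)=∅
  fail(18) 'ab': from fail(15)=0 chase 'b': 0 ⇒ 5;  out={6}∪out(5)={6}
  fail(19) 'aa': from fail(15)=0 chase 'a': 0 ⇒ 15;  out={7}∪out(15)={4,7}
  fail(3) 'cbb': from fail(2)=5 chase 'b': 5→0 ⇒ 5;  out=∅∪out(5)=∅
  fail(7) 'baa': from fail(6)=15 chase 'a': 15 ⇒ 19;  out={1}∪out(19)={1,4,7}
  fail(9) 'bca': from fail(8)=1 chase 'a': 1 ⇒ 11;  out=∅∪out(11)={4}
  fail(12) 'cac': from fail(11)=15 chase 'c': 15→0 ⇒ 1;  out=∅∪out(1)=∅
  fail(17) 'ccc': from fail(16)=1 chase 'c': 1 ⇒ 16;  out={5}∪out(16)={5}
  fail(4) 'cbbb': from fail(3)=5 chase 'b': 5→0 ⇒ 5;  out={0}∪out(5)={0}
  fail(10) 'bcac': from fail(9)=11 chase 'c': 11 ⇒ 12;  out={2}∪out(12)={2}
  fail(13) 'caca': from fail(12)=1 chase 'a': 1 ⇒ 11;  out=∅∪out(11)={4}
  fail(14) 'cacaa': from fail(13)=11 chase 'a': 11→15 ⇒ 19;  out={3}∪out(19)={3,4,7}

Scan:
pos 0 'b': at 5
pos 1 'a': at 6  → match P4@[1:1]
pos 2 'a': at 7  → match P1@[0:2],P4@[2:2],P7@[1:2]
pos 3 'b': at 18 ·f  → match P6@[2:3]
pos 4 'a': at 6 ·f  → match P4@[4:4]
pos 5 'a': at 7  → match P1@[3:5],P4@[5:5],P7@[4:5]
pos 6 'a': at 19 ·f  → match P4@[6:6],P7@[5:6]
pos 7 'b': at 18 ·f  → match P6@[6:7]
pos 8 'b': at 5 ·f
pos 9 'a': at 6  → match P4@[9:9]
pos 10 'b': at 18 ·f  → match P6@[9:10]
pos 11 'b': at 5 ·f
pos 12 'b': at 5 ·f
pos 13 'a': at 6  → match P4@[13:13]
pos 14 'a': at 7  → match P1@[12:14],P4@[14:14],P7@[13:14]
pos 15 'c': at 1 ·f
pos 16 'b': at 2
pos 17 'b': at 3
pos 18 'b': at 4  → match P0@[15:18]
pos 19 'c': at 8 ·f
pos 20 'c': at 16 ·f
pos 21 'c': at 17  → match P5@[19:21]
pos 22 'a': at 11 ·f  → match P4@[22:22]
pos 23 'b': at 18 ·f  → match P6@[22:23]
pos 24 'b': at 5 ·f
pos 25 'a': at 6  → match P4@[25:25]
pos 26 'a': at 7  → match P1@[24:26],P4@[26:26],P7@[25:26]
pos 27 'c': at 1 ·f
pos 28 'c': at 16
pos 29 'c': at 17  → match P5@[27:29]

Matches: [[1,4],[2,1],[2,4],[2,7],[3,6],[4,4],[5,1],[5,4],[5,7],[6,4],[6,7],[7,6],[9,4],[10,6],[13,4],[14,1],[14,4],[14,7],[18,0],[21,5],[22,4],[23,6],[25,4],[26,1],[26,4],[26,7],[29,5]]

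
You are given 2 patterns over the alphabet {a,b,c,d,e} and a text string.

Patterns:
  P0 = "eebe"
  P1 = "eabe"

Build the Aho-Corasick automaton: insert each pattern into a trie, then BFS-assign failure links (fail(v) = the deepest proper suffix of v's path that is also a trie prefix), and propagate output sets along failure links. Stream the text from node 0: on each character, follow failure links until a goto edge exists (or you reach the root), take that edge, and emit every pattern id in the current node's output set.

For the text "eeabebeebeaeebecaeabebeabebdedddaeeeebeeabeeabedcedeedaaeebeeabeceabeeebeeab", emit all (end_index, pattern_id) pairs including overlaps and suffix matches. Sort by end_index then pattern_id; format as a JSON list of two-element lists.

Build automaton:
Trie (insert patterns):
  n0 'ε': e→1
  n1 'e': a→5 e→2
  n2 'ee': b→3
  n3 'eeb': e→4
  n4 'eebe': ·  ←P0
  n5 'ea': b→6
  n6 'eab': e→7
  n7 'eabe': ·  ←P1

BFS fail/out derivation:
  n1('e'): parent n0 fail=0; on 'e' 0 → fail=0;  out ∅∪∅=∅
  n2('ee'): parent n1 fail=0; on 'e' 0 → fail=1;  out ∅∪∅=∅
  n5('ea'): parent n1 fail=0; on 'a' 0 → fail=0;  out ∅∪∅=∅
  n3('eeb'): parent n2 fail=1; on 'b' 1→0 → fail=0;  out ∅∪∅=∅
  n6('eab'): parent n5 fail=0; on 'b' 0 → fail=0;  out ∅∪∅=∅
  n4('eebe'): parent n3 fail=0; on 'e' 0 → fail=1;  out {0}∪∅={0}
  n7('eabe'): parent n6 fail=0; on 'e' 0 → fail=1;  out {1}∪∅={1}

Text stream:
pos 0 'e': at 1
pos 1 'e': at 2
pos 2 'a': at 5 (fail-walked)
pos 3 'b': at 6
pos 4 'e': at 7  emit P1@[1:4]
pos 5 'b': at 0 (fail-walked)
pos 6 'e': at 1
pos 7 'e': at 2
pos 8 'b': at 3
pos 9 'e': at 4  emit P0@[6:9]
pos 10 'a': at 5 (fail-walked)
pos 11 'e': at 1 (fail-walked)
pos 12 'e': at 2
pos 13 'b': at 3
pos 14 'e': at 4  emit P0@[11:14]
pos 15 'c': at 0 (fail-walked)
pos 16 'a': at 0
pos 17 'e': at 1
pos 18 'a': at 5
pos 19 'b': at 6
pos 20 'e': at 7  emit P1@[17:20]
pos 21 'b': at 0 (fail-walked)
pos 22 'e': at 1
pos 23 'a': at 5
pos 24 'b': at 6
pos 25 'e': at 7  emit P1@[22:25]
pos 26 'b': at 0 (fail-walked)
pos 27 'd': at 0
pos 28 'e': at 1
pos 29 'd': at 0 (fail-walked)
pos 30 'd': at 0
pos 31 'd': at 0
pos 32 'a': at 0
pos 33 'e': at 1
pos 34 'e': at 2
pos 35 'e': at 2 (fail-walked)
pos 36 'e': at 2 (fail-walked)
pos 37 'b': at 3
pos 38 'e': at 4  emit P0@[35:38]
pos 39 'e': at 2 (fail-walked)
pos 40 'a': at 5 (fail-walked)
pos 41 'b': at 6
pos 42 'e': at 7  emit P1@[39:42]
pos 43 'e': at 2 (fail-walked)
pos 44 'a': at 5 (fail-walked)
pos 45 'b': at 6
pos 46 'e': at 7  emit P1@[43:46]
pos 47 'd': at 0 (fail-walked)
pos 48 'c': at 0
pos 49 'e': at 1
pos 50 'd': at 0 (fail-walked)
pos 51 'e': at 1
pos 52 'e': at 2
pos 53 'd': at 0 (fail-walked)
pos 54 'a': at 0
pos 55 'a': at 0
pos 56 'e': at 1
pos 57 'e': at 2
pos 58 'b': at 3
pos 59 'e': at 4  emit P0@[56:59]
pos 60 'e': at 2 (fail-walked)
pos 61 'a': at 5 (fail-walked)
pos 62 'b': at 6
pos 63 'e': at 7  emit P1@[60:63]
pos 64 'c': at 0 (fail-walked)
pos 65 'e': at 1
pos 66 'a': at 5
pos 67 'b': at 6
pos 68 'e': at 7  emit P1@[65:68]
pos 69 'e': at 2 (fail-walked)
pos 70 'e': at 2 (fail-walked)
pos 71 'b': at 3
pos 72 'e': at 4  emit P0@[69:72]
pos 73 'e': at 2 (fail-walked)
pos 74 'a': at 5 (fail-walked)
pos 75 'b': at 6

Result: [[4,1],[9,0],[14,0],[20,1],[25,1],[38,0],[42,1],[46,1],[59,0],[63,1],[68,1],[72,0]]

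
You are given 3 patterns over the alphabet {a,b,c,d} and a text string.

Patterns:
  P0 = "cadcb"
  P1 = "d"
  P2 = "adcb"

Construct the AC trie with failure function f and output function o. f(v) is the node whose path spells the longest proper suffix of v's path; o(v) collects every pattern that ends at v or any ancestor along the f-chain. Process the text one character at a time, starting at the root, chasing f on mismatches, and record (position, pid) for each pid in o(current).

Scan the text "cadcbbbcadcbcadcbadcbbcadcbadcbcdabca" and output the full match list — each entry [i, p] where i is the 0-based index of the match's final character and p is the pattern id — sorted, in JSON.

Construct AC machine:
Trie (insert patterns):
  0='ε' goto a→7 c→1 d→6
  1='c' goto a→2
  2='ca' goto d→3
  3='cad' goto c→4
  4='cadc' goto b→5
  5='cadcb' goto ·  [P0 ends]
  6='d' goto ·  [P1 ends]
  7='a' goto d→8
  8='ad' goto c→9
  9='adc' goto b→10
  10='adcb' goto ·  [P2 ends]

Failure links (BFS by depth):
  fail(1) 'c': from fail(0)=0 chase 'c': 0 ⇒ 0;  out=∅∪out(0)=∅
  fail(6) 'd': from fail(0)=0 chase 'd': 0 ⇒ 0;  out={1}∪out(0)={1}
  fail(7) 'a': from fail(0)=0 chase 'a': 0 ⇒ 0;  out=∅∪out(0)=∅
  fail(2) 'ca': from fail(1)=0 chase 'a': 0 ⇒ 7;  out=∅∪out(7)=∅
  fail(8) 'ad': from fail(7)=0 chase 'd': 0 ⇒ 6;  out=∅∪out(6)={1}
  fail(3) 'cad': from fail(2)=7 chase 'd': 7 ⇒ 8;  out=∅∪out(8)={1}
  fail(9) 'adc': from fail(8)=6 chase 'c': 6→0 ⇒ 1;  out=∅∪out(1)=∅
  fail(4) 'cadc': from fail(3)=8 chase 'c': 8 ⇒ 9;  out=∅∪out(9)=∅
  fail(10) 'adcb': from fail(9)=1 chase 'b': 1→0 ⇒ 0;  out={2}∪out(0)={2}
  fail(5) 'cadcb': from fail(4)=9 chase 'b': 9 ⇒ 10;  out={0}∪out(10)={0,2}

Run:
i=0 'c': node 0→1
i=1 'a': node 1→2
i=2 'd': node 2→3  emit P1@[2:2]
i=3 'c': node 3→4
i=4 'b': node 4→5  emit P0@[0:4],P2@[1:4]
i=5 'b': node 5→0 (via fail)
i=6 'b': node 0→0
i=7 'c': node 0→1
i=8 'a': node 1→2
i=9 'd': node 2→3  emit P1@[9:9]
i=10 'c': node 3→4
i=11 'b': node 4→5  emit P0@[7:11],P2@[8:11]
i=12 'c': node 5→1 (via fail)
i=13 'a': node 1→2
i=14 'd': node 2→3  emit P1@[14:14]
i=15 'c': node 3→4
i=16 'b': node 4→5  emit P0@[12:16],P2@[13:16]
i=17 'a': node 5→7 (via fail)
i=18 'd': node 7→8  emit P1@[18:18]
i=19 'c': node 8→9
i=20 'b': node 9→10  emit P2@[17:20]
i=21 'b': node 10→0 (via fail)
i=22 'c': node 0→1
i=23 'a': node 1→2
i=24 'd': node 2→3  emit P1@[24:24]
i=25 'c': node 3→4
i=26 'b': node 4→5  emit P0@[22:26],P2@[23:26]
i=27 'a': node 5→7 (via fail)
i=28 'd': node 7→8  emit P1@[28:28]
i=29 'c': node 8→9
i=30 'b': node 9→10  emit P2@[27:30]
i=31 'c': node 10→1 (via fail)
i=32 'd': node 1→6 (via fail)  emit P1@[32:32]
i=33 'a': node 6→7 (via fail)
i=34 'b': node 7→0 (via fail)
i=35 'c': node 0→1
i=36 'a': node 1→2

Matches: [[2,1],[4,0],[4,2],[9,1],[11,0],[11,2],[14,1],[16,0],[16,2],[18,1],[20,2],[24,1],[26,0],[26,2],[28,1],[30,2],[32,1]]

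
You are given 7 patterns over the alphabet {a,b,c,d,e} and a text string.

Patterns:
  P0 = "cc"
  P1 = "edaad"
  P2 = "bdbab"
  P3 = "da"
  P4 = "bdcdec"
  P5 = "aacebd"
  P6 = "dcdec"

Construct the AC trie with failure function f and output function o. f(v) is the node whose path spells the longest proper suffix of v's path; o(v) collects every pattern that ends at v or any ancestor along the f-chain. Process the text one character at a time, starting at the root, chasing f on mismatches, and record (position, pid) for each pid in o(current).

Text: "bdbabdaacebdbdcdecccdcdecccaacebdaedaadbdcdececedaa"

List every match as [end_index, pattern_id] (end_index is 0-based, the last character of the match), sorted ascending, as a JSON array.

Build automaton:
Trie (insert patterns):
  n0 'ε': a→19 b→8 c→1 d→13 e→3
  n1 'c': c→2
  n2 'cc': ·  [P0 ends]
  n3 'e': d→4
  n4 'ed': a→5
  n5 'eda': a→6
  n6 'edaa': d→7
  n7 'edaad': ·  [P1 ends]
  n8 'b': d→9
  n9 'bd': b→10 c→15
  n10 'bdb': a→11
  n11 'bdba': b→12
  n12 'bdbab': ·  [P2 ends]
  n13 'd': a→14 c→25
  n14 'da': ·  [P3 ends]
  n15 'bdc': d→16
  n16 'bdcd': e→17
  n17 'bdcde': c→18
  n18 'bdcdec': ·  [P4 ends]
  n19 'a': a→20
  n20 'aa': c→21
  n21 'aac': e→22
  n22 'aace': b→23
  n23 'aaceb': d→24
  n24 'aacebd': ·  [P5 ends]
  n25 'dc': d→26
  n26 'dcd': e→27
  n27 'dcde': c→28
  n28 'dcdec': ·  [P6 ends]

BFS fail/out derivation:
  fail(1) 'c': from fail(0)=0 chase 'c': 0 ⇒ 0;  out=∅∪out(0)=∅
  fail(3) 'e': from fail(0)=0 chase 'e': 0 ⇒ 0;  out=∅∪out(0)=∅
  fail(8) 'b': from fail(0)=0 chase 'b': 0 ⇒ 0;  out=∅∪out(0)=∅
  fail(13) 'd': from fail(0)=0 chase 'd': 0 ⇒ 0;  out=∅∪out(0)=∅
  fail(19) 'a': from fail(0)=0 chase 'a': 0 ⇒ 0;  out=∅∪out(0)=∅
  fail(2) 'cc': from fail(1)=0 chase 'c': 0 ⇒ 1;  out={0}∪out(1)={0}
  fail(4) 'ed': from fail(3)=0 chase 'd': 0 ⇒ 13;  out=∅∪out(13)=∅
  fail(9) 'bd': from fail(8)=0 chase 'd': 0 ⇒ 13;  out=∅∪out(13)=∅
  fail(14) 'da': from fail(13)=0 chase 'a': 0 ⇒ 19;  out={3}∪out(19)={3}
  fail(20) 'aa': from fail(19)=0 chase 'a': 0 ⇒ 19;  out=∅∪out(19)=∅
  fail(25) 'dc': from fail(13)=0 chase 'c': 0 ⇒ 1;  out=∅∪out(1)=∅
  fail(5) 'eda': from fail(4)=13 chase 'a': 13 ⇒ 14;  out=∅∪out(14)={3}
  fail(10) 'bdb': from fail(9)=13 chase 'b': 13→0 ⇒ 8;  out=∅∪out(8)=∅
  fail(15) 'bdc': from fail(9)=13 chase 'c': 13 ⇒ 25;  out=∅∪out(25)=∅
  fail(21) 'aac': from fail(20)=19 chase 'c': 19→0 ⇒ 1;  out=∅∪out(1)=∅
  fail(26) 'dcd': from fail(25)=1 chase 'd': 1→0 ⇒ 13;  out=∅∪out(13)=∅
  fail(6) 'edaa': from fail(5)=14 chase 'a': 14→19 ⇒ 20;  out=∅∪out(20)=∅
  fail(11) 'bdba': from fail(10)=8 chase 'a': 8→0 ⇒ 19;  out=∅∪out(19)=∅
  fail(16) 'bdcd': from fail(15)=25 chase 'd': 25 ⇒ 26;  out=∅∪out(26)=∅
  fail(22) 'aace': from fail(21)=1 chase 'e': 1→0 ⇒ 3;  out=∅∪out(3)=∅
  fail(27) 'dcde': from fail(26)=13 chase 'e': 13→0 ⇒ 3;  out=∅∪out(3)=∅
  fail(7) 'edaad': from fail(6)=20 chase 'd': 20→19→0 ⇒ 13;  out={1}∪out(13)={1}
  fail(12) 'bdbab': from fail(11)=19 chase 'b': 19→0 ⇒ 8;  out={2}∪out(8)={2}
  fail(17) 'bdcde': from fail(16)=26 chase 'e': 26 ⇒ 27;  out=∅∪out(27)=∅
  fail(23) 'aaceb': from fail(22)=3 chase 'b': 3→0 ⇒ 8;  out=∅∪out(8)=∅
  fail(28) 'dcdec': from fail(27)=3 chase 'c': 3→0 ⇒ 1;  out={6}∪out(1)={6}
  fail(18) 'bdcdec': from fail(17)=27 chase 'c': 27 ⇒ 28;  out={4}∪out(28)={4,6}
  fail(24) 'aacebd': from fail(23)=8 chase 'd': 8 ⇒ 9;  out={5}∪out(9)={5}

Scan:
i=0 'b': node 0→8
i=1 'd': node 8→9
i=2 'b': node 9→10
i=3 'a': node 10→11
i=4 'b': node 11→12  → match P2@[0:4]
i=5 'd': node 12→9 ·f
i=6 'a': node 9→14 ·f  → match P3@[5:6]
i=7 'a': node 14→20 ·f
i=8 'c': node 20→21
i=9 'e': node 21→22
i=10 'b': node 22→23
i=11 'd': node 23→24  → match P5@[6:11]
i=12 'b': node 24→10 ·f
i=13 'd': node 10→9 ·f
i=14 'c': node 9→15
i=15 'd': node 15→16
i=16 'e': node 16→17
i=17 'c': node 17→18  → match P4@[12:17],P6@[13:17]
i=18 'c': node 18→2 ·f  → match P0@[17:18]
i=19 'c': node 2→2 ·f  → match P0@[18:19]
i=20 'd': node 2→13 ·f
i=21 'c': node 13→25
i=22 'd': node 25→26
i=23 'e': node 26→27
i=24 'c': node 27→28  → match P6@[20:24]
i=25 'c': node 28→2 ·f  → match P0@[24:25]
i=26 'c': node 2→2 ·f  → match P0@[25:26]
i=27 'a': node 2→19 ·f
i=28 'a': node 19→20
i=29 'c': node 20→21
i=30 'e': node 21→22
i=31 'b': node 22→23
i=32 'd': node 23→24  → match P5@[27:32]
i=33 'a': node 24→14 ·f  → match P3@[32:33]
i=34 'e': node 14→3 ·f
i=35 'd': node 3→4
i=36 'a': node 4→5  → match P3@[35:36]
i=37 'a': node 5→6
i=38 'd': node 6→7  → match P1@[34:38]
i=39 'b': node 7→8 ·f
i=40 'd': node 8→9
i=41 'c': node 9→15
i=42 'd': node 15→16
i=43 'e': node 16→17
i=44 'c': node 17→18  → match P4@[39:44],P6@[40:44]
i=45 'e': node 18→3 ·f
i=46 'c': node 3→1 ·f
i=47 'e': node 1→3 ·f
i=48 'd': node 3→4
i=49 'a': node 4→5  → match P3@[48:49]
i=50 'a': node 5→6

All matches (sorted): [[4,2],[6,3],[11,5],[17,4],[17,6],[18,0],[19,0],[24,6],[25,0],[26,0],[32,5],[33,3],[36,3],[38,1],[44,4],[44,6],[49,3]]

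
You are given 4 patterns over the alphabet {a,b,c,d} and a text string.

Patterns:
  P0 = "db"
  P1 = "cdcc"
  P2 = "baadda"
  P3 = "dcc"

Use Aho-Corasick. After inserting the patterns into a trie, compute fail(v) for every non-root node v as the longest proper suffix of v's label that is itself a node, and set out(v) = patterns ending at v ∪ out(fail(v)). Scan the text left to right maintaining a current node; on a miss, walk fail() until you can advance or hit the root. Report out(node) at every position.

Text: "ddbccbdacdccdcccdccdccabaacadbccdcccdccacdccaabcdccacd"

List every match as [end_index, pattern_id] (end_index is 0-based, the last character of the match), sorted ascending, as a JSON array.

Build automaton:
Trie (insert patterns):
  n0 'ε': b→7 c→3 d→1
  n1 'd': b→2 c→13
  n2 'db': ·  ←P0
  n3 'c': d→4
  n4 'cd': c→5
  n5 'cdc': c→6
  n6 'cdcc': ·  ←P1
  n7 'b': a→8
  n8 'ba': a→9
  n9 'baa': d→10
  n10 'baad': d→11
  n11 'baadd': a→12
  n12 'baadda': ·  ←P2
  n13 'dc': c→14
  n14 'dcc': ·  ←P3

BFS fail/out derivation:
  n1('d'): parent n0 fail=0; on 'd' 0 → fail=0;  out ∅∪∅=∅
  n3('c'): parent n0 fail=0; on 'c' 0 → fail=0;  out ∅∪∅=∅
  n7('b'): parent n0 fail=0; on 'b' 0 → fail=0;  out ∅∪∅=∅
  n2('db'): parent n1 fail=0; on 'b' 0 → fail=7;  out {0}∪∅={0}
  n4('cd'): parent n3 fail=0; on 'd' 0 → fail=1;  out ∅∪∅=∅
  n8('ba'): parent n7 fail=0; on 'a' 0 → fail=0;  out ∅∪∅=∅
  n13('dc'): parent n1 fail=0; on 'c' 0 → fail=3;  out ∅∪∅=∅
  n5('cdc'): parent n4 fail=1; on 'c' 1 → fail=13;  out ∅∪∅=∅
  n9('baa'): parent n8 fail=0; on 'a' 0 → fail=0;  out ∅∪∅=∅
  n14('dcc'): parent n13 fail=3; on 'c' 3→0 → fail=3;  out {3}∪∅={3}
  n6('cdcc'): parent n5 fail=13; on 'c' 13 → fail=14;  out {1}∪{3}={1,3}
  n10('baad'): parent n9 fail=0; on 'd' 0 → fail=1;  out ∅∪∅=∅
  n11('baadd'): parent n10 fail=1; on 'd' 1→0 → fail=1;  out ∅∪∅=∅
  n12('baadda'): parent n11 fail=1; on 'a' 1→0 → fail=0;  out {2}∪∅={2}

Scan:
pos 0 'd': at 1
pos 1 'd': at 1 (via fail)
pos 2 'b': at 2  emit P0@[1:2]
pos 3 'c': at 3 (via fail)
pos 4 'c': at 3 (via fail)
pos 5 'b': at 7 (via fail)
pos 6 'd': at 1 (via fail)
pos 7 'a': at 0 (via fail)
pos 8 'c': at 3
pos 9 'd': at 4
pos 10 'c': at 5
pos 11 'c': at 6  emit P1@[8:11],P3@[9:11]
pos 12 'd': at 4 (via fail)
pos 13 'c': at 5
pos 14 'c': at 6  emit P1@[11:14],P3@[12:14]
pos 15 'c': at 3 (via fail)
pos 16 'd': at 4
pos 17 'c': at 5
pos 18 'c': at 6  emit P1@[15:18],P3@[16:18]
pos 19 'd': at 4 (via fail)
pos 20 'c': at 5
pos 21 'c': at 6  emit P1@[18:21],P3@[19:21]
pos 22 'a': at 0 (via fail)
pos 23 'b': at 7
pos 24 'a': at 8
pos 25 'a': at 9
pos 26 'c': at 3 (via fail)
pos 27 'a': at 0 (via fail)
pos 28 'd': at 1
pos 29 'b': at 2  emit P0@[28:29]
pos 30 'c': at 3 (via fail)
pos 31 'c': at 3 (via fail)
pos 32 'd': at 4
pos 33 'c': at 5
pos 34 'c': at 6  emit P1@[31:34],P3@[32:34]
pos 35 'c': at 3 (via fail)
pos 36 'd': at 4
pos 37 'c': at 5
pos 38 'c': at 6  emit P1@[35:38],P3@[36:38]
pos 39 'a': at 0 (via fail)
pos 40 'c': at 3
pos 41 'd': at 4
pos 42 'c': at 5
pos 43 'c': at 6  emit P1@[40:43],P3@[41:43]
pos 44 'a': at 0 (via fail)
pos 45 'a': at 0
pos 46 'b': at 7
pos 47 'c': at 3 (via fail)
pos 48 'd': at 4
pos 49 'c': at 5
pos 50 'c': at 6  emit P1@[47:50],P3@[48:50]
pos 51 'a': at 0 (via fail)
pos 52 'c': at 3
pos 53 'd': at 4

Result: [[2,0],[11,1],[11,3],[14,1],[14,3],[18,1],[18,3],[21,1],[21,3],[29,0],[34,1],[34,3],[38,1],[38,3],[43,1],[43,3],[50,1],[50,3]]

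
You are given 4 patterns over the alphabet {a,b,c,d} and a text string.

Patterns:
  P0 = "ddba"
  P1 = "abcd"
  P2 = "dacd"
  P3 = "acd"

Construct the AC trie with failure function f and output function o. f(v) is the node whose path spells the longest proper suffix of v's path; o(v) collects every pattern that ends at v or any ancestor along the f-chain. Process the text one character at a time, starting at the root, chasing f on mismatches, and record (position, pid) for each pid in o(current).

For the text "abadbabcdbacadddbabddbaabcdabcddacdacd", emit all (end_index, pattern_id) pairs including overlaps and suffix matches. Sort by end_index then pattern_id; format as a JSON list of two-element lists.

Build automaton:
Trie nodes:
  0='ε' goto a→5 d→1
  1='d' goto a→9 d→2
  2='dd' goto b→3
  3='ddb' goto a→4
  4='ddba' goto ·  ←P0
  5='a' goto b→6 c→12
  6='ab' goto c→7
  7='abc' goto d→8
  8='abcd' goto ·  ←P1
  9='da' goto c→10
  10='dac' goto d→11
  11='dacd' goto ·  ←P2
  12='ac' goto d→13
  13='acd' goto ·  ←P3

Failure links (BFS by depth):
  fail(1) 'd': from fail(0)=0 chase 'd': 0 ⇒ 0;  out=∅∪out(0)=∅
  fail(5) 'a': from fail(0)=0 chase 'a': 0 ⇒ 0;  out=∅∪out(0)=∅
  fail(2) 'dd': from fail(1)=0 chase 'd': 0 ⇒ 1;  out=∅∪out(1)=∅
  fail(6) 'ab': from fail(5)=0 chase 'b': 0 ⇒ 0;  out=∅∪out(0)=∅
  fail(9) 'da': from fail(1)=0 chase 'a': 0 ⇒ 5;  out=∅∪out(5)=∅
  fail(12) 'ac': from fail(5)=0 chase 'c': 0 ⇒ 0;  out=∅∪out(0)=∅
  fail(3) 'ddb': from fail(2)=1 chase 'b': 1→0 ⇒ 0;  out=∅∪out(0)=∅
  fail(7) 'abc': from fail(6)=0 chase 'c': 0 ⇒ 0;  out=∅∪out(0)=∅
  fail(10) 'dac': from fail(9)=5 chase 'c': 5 ⇒ 12;  out=∅∪out(12)=∅
  fail(13) 'acd': from fail(12)=0 chase 'd': 0 ⇒ 1;  out={3}∪out(1)={3}
  fail(4) 'ddba': from fail(3)=0 chase 'a': 0 ⇒ 5;  out={0}∪out(5)={0}
  fail(8) 'abcd': from fail(7)=0 chase 'd': 0 ⇒ 1;  out={1}∪out(1)={1}
  fail(11) 'dacd': from fail(10)=12 chase 'd': 12 ⇒ 13;  out={2}∪out(13)={2,3}

Scan:
pos 0 'a': at 5
pos 1 'b': at 6
pos 2 'a': at 5 (via fail)
pos 3 'd': at 1 (via fail)
pos 4 'b': at 0 (via fail)
pos 5 'a': at 5
pos 6 'b': at 6
pos 7 'c': at 7
pos 8 'd': at 8  → match P1@[5:8]
pos 9 'b': at 0 (via fail)
pos 10 'a': at 5
pos 11 'c': at 12
pos 12 'a': at 5 (via fail)
pos 13 'd': at 1 (via fail)
pos 14 'd': at 2
pos 15 'd': at 2 (via fail)
pos 16 'b': at 3
pos 17 'a': at 4  → match P0@[14:17]
pos 18 'b': at 6 (via fail)
pos 19 'd': at 1 (via fail)
pos 20 'd': at 2
pos 21 'b': at 3
pos 22 'a': at 4  → match P0@[19:22]
pos 23 'a': at 5 (via fail)
pos 24 'b': at 6
pos 25 'c': at 7
pos 26 'd': at 8  → match P1@[23:26]
pos 27 'a': at 9 (via fail)
pos 28 'b': at 6 (via fail)
pos 29 'c': at 7
pos 30 'd': at 8  → match P1@[27:30]
pos 31 'd': at 2 (via fail)
pos 32 'a': at 9 (via fail)
pos 33 'c': at 10
pos 34 'd': at 11  → match P2@[31:34],P3@[32:34]
pos 35 'a': at 9 (via fail)
pos 36 'c': at 10
pos 37 'd': at 11  → match P2@[34:37],P3@[35:37]

All matches (sorted): [[8,1],[17,0],[22,0],[26,1],[30,1],[34,2],[34,3],[37,2],[37,3]]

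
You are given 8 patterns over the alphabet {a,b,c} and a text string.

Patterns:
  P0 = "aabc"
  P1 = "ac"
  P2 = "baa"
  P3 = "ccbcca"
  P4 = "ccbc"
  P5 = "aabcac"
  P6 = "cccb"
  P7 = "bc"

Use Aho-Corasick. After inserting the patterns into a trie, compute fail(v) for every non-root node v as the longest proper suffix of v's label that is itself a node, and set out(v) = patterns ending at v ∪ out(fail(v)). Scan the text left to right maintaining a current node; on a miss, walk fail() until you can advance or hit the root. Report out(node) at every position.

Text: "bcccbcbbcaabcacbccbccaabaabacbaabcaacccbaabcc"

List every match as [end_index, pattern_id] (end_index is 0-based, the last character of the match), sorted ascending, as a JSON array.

Construct AC machine:
Trie nodes:
  n0 'ε': a→1 b→6 c→9
  n1 'a': a→2 c→5
  n2 'aa': b→3
  n3 'aab': c→4
  n4 'aabc': a→15  [P0 ends]
  n5 'ac': ·  [P1 ends]
  n6 'b': a→7 c→19
  n7 'ba': a→8
  n8 'baa': ·  [P2 ends]
  n9 'c': c→10
  n10 'cc': b→11 c→17
  n11 'ccb': c→12
  n12 'ccbc': c→13  [P4 ends]
  n13 'ccbcc': a→14
  n14 'ccbcca': ·  [P3 ends]
  n15 'aabca': c→16
  n16 'aabcac': ·  [P5 ends]
  n17 'ccc': b→18
  n18 'cccb': ·  [P6 ends]
  n19 'bc': ·  [P7 ends]

Failure links (BFS by depth):
  fail(1) 'a': from fail(0)=0 chase 'a': 0 ⇒ 0;  out=∅∪out(0)=∅
  fail(6) 'b': from fail(0)=0 chase 'b': 0 ⇒ 0;  out=∅∪out(0)=∅
  fail(9) 'c': from fail(0)=0 chase 'c': 0 ⇒ 0;  out=∅∪out(0)=∅
  fail(2) 'aa': from fail(1)=0 chase 'a': 0 ⇒ 1;  out=∅∪out(1)=∅
  fail(5) 'ac': from fail(1)=0 chase 'c': 0 ⇒ 9;  out={1}∪out(9)={1}
  fail(7) 'ba': from fail(6)=0 chase 'a': 0 ⇒ 1;  out=∅∪out(1)=∅
  fail(10) 'cc': from fail(9)=0 chase 'c': 0 ⇒ 9;  out=∅∪out(9)=∅
  fail(19) 'bc': from fail(6)=0 chase 'c': 0 ⇒ 9;  out={7}∪out(9)={7}
  fail(3) 'aab': from fail(2)=1 chase 'b': 1→0 ⇒ 6;  out=∅∪out(6)=∅
  fail(8) 'baa': from fail(7)=1 chase 'a': 1 ⇒ 2;  out={2}∪out(2)={2}
  fail(11) 'ccb': from fail(10)=9 chase 'b': 9→0 ⇒ 6;  out=∅∪out(6)=∅
  fail(17) 'ccc': from fail(10)=9 chase 'c': 9 ⇒ 10;  out=∅∪out(10)=∅
  fail(4) 'aabc': from fail(3)=6 chase 'c': 6 ⇒ 19;  out={0}∪out(19)={0,7}
  fail(12) 'ccbc': from fail(11)=6 chase 'c': 6 ⇒ 19;  out={4}∪out(19)={4,7}
  fail(18) 'cccb': from fail(17)=10 chase 'b': 10 ⇒ 11;  out={6}∪out(11)={6}
  fail(13) 'ccbcc': from fail(12)=19 chase 'c': 19→9 ⇒ 10;  out=∅∪out(10)=∅
  fail(15) 'aabca': from fail(4)=19 chase 'a': 19→9→0 ⇒ 1;  out=∅∪out(1)=∅
  fail(14) 'ccbcca': from fail(13)=10 chase 'a': 10→9→0 ⇒ 1;  out={3}∪out(1)={3}
  fail(16) 'aabcac': from fail(15)=1 chase 'c': 1 ⇒ 5;  out={5}∪out(5)={1,5}

Text stream:
pos 0 'b': at 6
pos 1 'c': at 19  → match P7@[0:1]
pos 2 'c': at 10 (fail-walked)
pos 3 'c': at 17
pos 4 'b': at 18  → match P6@[1:4]
pos 5 'c': at 12 (fail-walked)  → match P4@[2:5],P7@[4:5]
pos 6 'b': at 6 (fail-walked)
pos 7 'b': at 6 (fail-walked)
pos 8 'c': at 19  → match P7@[7:8]
pos 9 'a': at 1 (fail-walked)
pos 10 'a': at 2
pos 11 'b': at 3
pos 12 'c': at 4  → match P0@[9:12],P7@[11:12]
pos 13 'a': at 15
pos 14 'c': at 16  → match P1@[13:14],P5@[9:14]
pos 15 'b': at 6 (fail-walked)
pos 16 'c': at 19  → match P7@[15:16]
pos 17 'c': at 10 (fail-walked)
pos 18 'b': at 11
pos 19 'c': at 12  → match P4@[16:19],P7@[18:19]
pos 20 'c': at 13
pos 21 'a': at 14  → match P3@[16:21]
pos 22 'a': at 2 (fail-walked)
pos 23 'b': at 3
pos 24 'a': at 7 (fail-walked)
pos 25 'a': at 8  → match P2@[23:25]
pos 26 'b': at 3 (fail-walked)
pos 27 'a': at 7 (fail-walked)
pos 28 'c': at 5 (fail-walked)  → match P1@[27:28]
pos 29 'b': at 6 (fail-walked)
pos 30 'a': at 7
pos 31 'a': at 8  → match P2@[29:31]
pos 32 'b': at 3 (fail-walked)
pos 33 'c': at 4  → match P0@[30:33],P7@[32:33]
pos 34 'a': at 15
pos 35 'a': at 2 (fail-walked)
pos 36 'c': at 5 (fail-walked)  → match P1@[35:36]
pos 37 'c': at 10 (fail-walked)
pos 38 'c': at 17
pos 39 'b': at 18  → match P6@[36:39]
pos 40 'a': at 7 (fail-walked)
pos 41 'a': at 8  → match P2@[39:41]
pos 42 'b': at 3 (fail-walked)
pos 43 'c': at 4  → match P0@[40:43],P7@[42:43]
pos 44 'c': at 10 (fail-walked)

Matches: [[1,7],[4,6],[5,4],[5,7],[8,7],[12,0],[12,7],[14,1],[14,5],[16,7],[19,4],[19,7],[21,3],[25,2],[28,1],[31,2],[33,0],[33,7],[36,1],[39,6],[41,2],[43,0],[43,7]]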